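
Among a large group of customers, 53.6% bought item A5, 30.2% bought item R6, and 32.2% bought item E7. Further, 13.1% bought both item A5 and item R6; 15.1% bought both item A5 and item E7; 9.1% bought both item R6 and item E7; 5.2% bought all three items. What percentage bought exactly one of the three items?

By inclusion–exclusion (exactly-one form):
P(exactly one) = 53.6 + 30.2 + 32.2 − 2·13.1 − 2·15.1 − 2·9.1 + 3·5.2 = 57.0%

57.0%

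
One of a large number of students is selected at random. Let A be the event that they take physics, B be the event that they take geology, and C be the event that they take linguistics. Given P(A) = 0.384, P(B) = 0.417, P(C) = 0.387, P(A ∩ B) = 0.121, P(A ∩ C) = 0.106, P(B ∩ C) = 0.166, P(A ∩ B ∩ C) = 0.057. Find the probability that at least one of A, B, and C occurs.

By inclusion–exclusion:
P(A ∪ B ∪ C) = 0.384 + 0.417 + 0.387 − 0.121 − 0.106 − 0.166 + 0.057 = 0.852

0.852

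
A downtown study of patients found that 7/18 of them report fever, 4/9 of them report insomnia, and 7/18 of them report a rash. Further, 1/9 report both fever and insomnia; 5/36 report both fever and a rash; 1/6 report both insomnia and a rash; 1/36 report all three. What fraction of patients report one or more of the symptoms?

Using inclusion–exclusion:
P(union) = 7/18 + 4/9 + 7/18 − 1/9 − 5/36 − 1/6 + 1/36 = 5/6

5/6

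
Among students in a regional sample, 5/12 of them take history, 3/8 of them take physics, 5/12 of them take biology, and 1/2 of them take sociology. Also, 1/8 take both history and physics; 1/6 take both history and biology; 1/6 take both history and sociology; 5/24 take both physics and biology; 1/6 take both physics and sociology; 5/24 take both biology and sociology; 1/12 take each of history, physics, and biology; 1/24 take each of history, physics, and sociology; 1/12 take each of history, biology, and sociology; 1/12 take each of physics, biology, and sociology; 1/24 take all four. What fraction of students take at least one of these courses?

Apply inclusion-exclusion:
P(at least one) = 5/12 + 3/8 + 5/12 + 1/2 − 1/8 − 1/6 − 1/6 − 5/24 − 1/6 − 5/24 + 1/12 + 1/24 + 1/12 + 1/12 − 1/24 = 11/12

11/12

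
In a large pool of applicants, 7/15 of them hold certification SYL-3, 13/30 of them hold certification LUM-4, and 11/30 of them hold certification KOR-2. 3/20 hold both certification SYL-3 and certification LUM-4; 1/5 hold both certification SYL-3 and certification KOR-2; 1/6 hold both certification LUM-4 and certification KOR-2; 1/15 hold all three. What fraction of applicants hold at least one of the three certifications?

49/60

P(≥1) = 7/15 + 13/30 + 11/30 − 3/20 − 1/5 − 1/6 + 1/15 = 49/60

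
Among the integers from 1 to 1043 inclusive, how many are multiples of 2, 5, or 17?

650

By inclusion–exclusion:
521 + 208 + 61 − 104 − 30 − 12 + 6 = 650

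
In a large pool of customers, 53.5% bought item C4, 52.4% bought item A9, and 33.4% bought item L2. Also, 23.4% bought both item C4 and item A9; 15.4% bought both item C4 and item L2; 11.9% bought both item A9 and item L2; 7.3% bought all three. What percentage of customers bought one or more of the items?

95.9%

By inclusion-exclusion,
P(union) = 53.5 + 52.4 + 33.4 − 23.4 − 15.4 − 11.9 + 7.3 = 95.9%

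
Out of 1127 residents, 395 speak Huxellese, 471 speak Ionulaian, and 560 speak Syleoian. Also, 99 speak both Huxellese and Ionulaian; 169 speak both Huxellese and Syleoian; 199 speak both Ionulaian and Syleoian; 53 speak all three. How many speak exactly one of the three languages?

N(exactly one) = 395 + 471 + 560 − 2·99 − 2·169 − 2·199 + 3·53 = 651

651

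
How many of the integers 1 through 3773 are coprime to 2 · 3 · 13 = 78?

1161

By inclusion–exclusion:
1886 + 1257 + 290 − 628 − 145 − 96 + 48 = 2612
3773 − 2612 = 1161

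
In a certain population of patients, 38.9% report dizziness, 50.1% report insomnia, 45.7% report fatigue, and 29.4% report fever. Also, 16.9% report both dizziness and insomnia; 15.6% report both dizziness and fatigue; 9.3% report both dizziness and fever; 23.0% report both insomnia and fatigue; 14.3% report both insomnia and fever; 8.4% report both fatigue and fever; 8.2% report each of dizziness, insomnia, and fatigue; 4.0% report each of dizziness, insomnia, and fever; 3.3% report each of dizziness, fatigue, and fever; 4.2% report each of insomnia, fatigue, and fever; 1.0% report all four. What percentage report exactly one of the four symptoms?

Using the inclusion–exclusion count for exactly one event:
P(exactly one) = 38.9 + 50.1 + 45.7 + 29.4 − 2·16.9 − 2·15.6 − 2·9.3 − 2·23.0 − 2·14.3 − 2·8.4 + 3·8.2 + 3·4.0 + 3·3.3 + 3·4.2 − 4·1.0 = 44.2%

44.2%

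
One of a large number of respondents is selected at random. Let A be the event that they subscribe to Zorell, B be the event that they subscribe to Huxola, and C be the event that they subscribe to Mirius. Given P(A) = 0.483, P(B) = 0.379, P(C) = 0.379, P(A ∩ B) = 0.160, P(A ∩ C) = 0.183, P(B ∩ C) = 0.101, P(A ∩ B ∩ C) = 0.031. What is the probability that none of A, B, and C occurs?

P(A ∪ B ∪ C) = 0.483 + 0.379 + 0.379 − 0.160 − 0.183 − 0.101 + 0.031 = 0.828
P(none) = 1 − 0.828 = 0.172

0.172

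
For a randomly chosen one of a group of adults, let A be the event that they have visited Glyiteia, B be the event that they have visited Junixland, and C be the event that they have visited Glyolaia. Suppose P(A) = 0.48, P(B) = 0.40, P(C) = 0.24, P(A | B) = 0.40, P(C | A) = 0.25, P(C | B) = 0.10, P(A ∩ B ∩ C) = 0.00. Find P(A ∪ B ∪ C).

P(A ∩ B) = P(B)·P(A|B) = 0.40 × 0.40 = 0.16
P(A ∩ C) = P(A)·P(C|A) = 0.48 × 0.25 = 0.12
P(B ∩ C) = P(B)·P(C|B) = 0.40 × 0.10 = 0.04
Apply inclusion-exclusion:
P(A ∪ B ∪ C) = 0.48 + 0.40 + 0.24 − 0.16 − 0.12 − 0.04 + 0.00 = 0.80

0.80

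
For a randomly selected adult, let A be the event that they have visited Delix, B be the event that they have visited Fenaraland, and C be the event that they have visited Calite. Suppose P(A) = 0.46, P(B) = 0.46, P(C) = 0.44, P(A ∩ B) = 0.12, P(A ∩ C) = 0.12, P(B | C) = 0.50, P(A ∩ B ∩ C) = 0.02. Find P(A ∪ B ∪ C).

P(B ∩ C) = P(C)·P(B|C) = 0.44 × 0.50 = 0.22
By inclusion-exclusion,
P(A ∪ B ∪ C) = 0.46 + 0.46 + 0.44 − 0.12 − 0.12 − 0.22 + 0.02 = 0.92

0.92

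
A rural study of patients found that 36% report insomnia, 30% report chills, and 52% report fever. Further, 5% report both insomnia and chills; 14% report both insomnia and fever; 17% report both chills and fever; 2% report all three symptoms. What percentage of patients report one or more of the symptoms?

By inclusion-exclusion,
P(at least one) = 36 + 30 + 52 − 5 − 14 − 17 + 2 = 84%

84%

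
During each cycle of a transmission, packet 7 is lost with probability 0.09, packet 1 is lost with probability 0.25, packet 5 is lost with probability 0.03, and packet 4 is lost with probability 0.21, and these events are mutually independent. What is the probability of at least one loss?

Independence gives P(none) = ∏(1 − pᵢ).
P(none) = (1 − 0.09) × (1 − 0.25) × (1 − 0.03) × (1 − 0.21) = 0.91 × 0.75 × 0.97 × 0.79 = 0.52299975
P(at least one) = 1 − 0.52299975 = 0.47700025

0.47700025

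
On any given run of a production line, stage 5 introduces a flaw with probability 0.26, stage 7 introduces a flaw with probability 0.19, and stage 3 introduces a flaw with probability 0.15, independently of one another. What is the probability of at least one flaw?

0.49051

Independence gives P(none) = ∏(1 − pᵢ).
P(none) = (1 − 0.26) × (1 − 0.19) × (1 − 0.15) = 0.74 × 0.81 × 0.85 = 0.50949
P(at least one) = 1 − 0.50949 = 0.49051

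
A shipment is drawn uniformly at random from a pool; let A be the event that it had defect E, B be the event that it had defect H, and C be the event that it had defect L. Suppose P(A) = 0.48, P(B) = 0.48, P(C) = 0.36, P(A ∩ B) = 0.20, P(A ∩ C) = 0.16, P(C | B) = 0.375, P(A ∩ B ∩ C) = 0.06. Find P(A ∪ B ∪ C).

0.84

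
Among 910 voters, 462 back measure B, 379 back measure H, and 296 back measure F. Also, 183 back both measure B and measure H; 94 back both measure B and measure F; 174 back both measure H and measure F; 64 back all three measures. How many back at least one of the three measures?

750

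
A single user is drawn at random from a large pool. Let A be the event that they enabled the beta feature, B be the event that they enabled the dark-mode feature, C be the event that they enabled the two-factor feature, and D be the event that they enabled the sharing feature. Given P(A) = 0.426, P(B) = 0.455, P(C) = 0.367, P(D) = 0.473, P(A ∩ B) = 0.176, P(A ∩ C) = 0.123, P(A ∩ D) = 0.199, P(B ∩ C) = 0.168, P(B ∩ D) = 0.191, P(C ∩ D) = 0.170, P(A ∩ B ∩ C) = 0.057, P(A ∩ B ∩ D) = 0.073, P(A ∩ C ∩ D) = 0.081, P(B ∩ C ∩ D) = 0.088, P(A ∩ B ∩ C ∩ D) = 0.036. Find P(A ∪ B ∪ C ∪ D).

0.957

Using inclusion–exclusion:
P(A ∪ B ∪ C ∪ D) = 0.426 + 0.455 + 0.367 + 0.473 − 0.176 − 0.123 − 0.199 − 0.168 − 0.191 − 0.170 + 0.057 + 0.073 + 0.081 + 0.088 − 0.036 = 0.957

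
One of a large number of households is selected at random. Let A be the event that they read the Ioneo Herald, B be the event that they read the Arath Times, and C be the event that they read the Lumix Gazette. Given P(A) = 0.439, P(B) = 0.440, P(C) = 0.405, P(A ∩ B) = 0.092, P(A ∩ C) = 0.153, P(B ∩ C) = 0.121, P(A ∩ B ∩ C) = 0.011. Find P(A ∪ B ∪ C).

0.929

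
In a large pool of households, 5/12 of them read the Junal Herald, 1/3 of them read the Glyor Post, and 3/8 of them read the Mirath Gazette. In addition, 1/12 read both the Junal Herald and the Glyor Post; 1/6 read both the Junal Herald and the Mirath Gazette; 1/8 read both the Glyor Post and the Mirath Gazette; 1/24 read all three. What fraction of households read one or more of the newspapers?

19/24

By inclusion-exclusion,
P(union) = 5/12 + 1/3 + 3/8 − 1/12 − 1/6 − 1/8 + 1/24 = 19/24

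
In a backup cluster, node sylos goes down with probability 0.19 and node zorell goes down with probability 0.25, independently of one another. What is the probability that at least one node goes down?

0.3925

P(none) = (1 − 0.19) × (1 − 0.25) = 0.81 × 0.75 = 0.6075
P(at least one) = 1 − 0.6075 = 0.3925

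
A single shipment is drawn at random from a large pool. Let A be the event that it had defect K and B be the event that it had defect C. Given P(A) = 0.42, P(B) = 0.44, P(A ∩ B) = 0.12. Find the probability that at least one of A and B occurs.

By inclusion-exclusion,
P(A ∪ B) = 0.42 + 0.44 − 0.12 = 0.74

0.74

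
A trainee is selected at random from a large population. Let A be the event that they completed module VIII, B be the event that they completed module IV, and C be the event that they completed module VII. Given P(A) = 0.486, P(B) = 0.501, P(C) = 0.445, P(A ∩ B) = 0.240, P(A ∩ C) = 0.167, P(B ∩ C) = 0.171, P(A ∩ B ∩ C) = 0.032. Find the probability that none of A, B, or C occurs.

Apply inclusion-exclusion:
P(A ∪ B ∪ C) = 0.486 + 0.501 + 0.445 − 0.240 − 0.167 − 0.171 + 0.032 = 0.886
P(none) = 1 − 0.886 = 0.114

0.114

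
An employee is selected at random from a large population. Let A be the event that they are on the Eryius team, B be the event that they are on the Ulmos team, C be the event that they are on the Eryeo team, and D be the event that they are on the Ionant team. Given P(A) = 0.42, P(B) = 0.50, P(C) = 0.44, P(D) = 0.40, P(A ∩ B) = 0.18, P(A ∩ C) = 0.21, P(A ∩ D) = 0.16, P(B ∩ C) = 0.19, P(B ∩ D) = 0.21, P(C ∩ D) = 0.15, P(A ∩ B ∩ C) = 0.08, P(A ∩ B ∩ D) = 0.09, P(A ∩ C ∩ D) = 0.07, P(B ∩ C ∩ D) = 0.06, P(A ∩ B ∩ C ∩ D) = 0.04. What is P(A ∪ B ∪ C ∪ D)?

Using inclusion–exclusion:
P(A ∪ B ∪ C ∪ D) = 0.42 + 0.50 + 0.44 + 0.40 − 0.18 − 0.21 − 0.16 − 0.19 − 0.21 − 0.15 + 0.08 + 0.09 + 0.07 + 0.06 − 0.04 = 0.92

0.92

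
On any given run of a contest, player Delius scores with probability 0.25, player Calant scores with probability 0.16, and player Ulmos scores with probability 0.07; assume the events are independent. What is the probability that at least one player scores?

0.4141

P(none) = (1 − 0.25) × (1 − 0.16) × (1 − 0.07) = 0.75 × 0.84 × 0.93 = 0.5859
P(at least one) = 1 − 0.5859 = 0.4141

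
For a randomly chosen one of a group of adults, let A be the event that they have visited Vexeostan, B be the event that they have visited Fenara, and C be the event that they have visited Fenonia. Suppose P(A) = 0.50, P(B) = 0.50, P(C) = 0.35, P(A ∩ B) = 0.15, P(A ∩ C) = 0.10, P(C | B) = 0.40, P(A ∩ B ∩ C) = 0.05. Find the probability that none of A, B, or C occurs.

P(B ∩ C) = P(B)·P(C|B) = 0.50 × 0.40 = 0.20
By inclusion–exclusion:
P(A ∪ B ∪ C) = 0.50 + 0.50 + 0.35 − 0.15 − 0.10 − 0.20 + 0.05 = 0.95
P(none) = 1 − 0.95 = 0.05

0.05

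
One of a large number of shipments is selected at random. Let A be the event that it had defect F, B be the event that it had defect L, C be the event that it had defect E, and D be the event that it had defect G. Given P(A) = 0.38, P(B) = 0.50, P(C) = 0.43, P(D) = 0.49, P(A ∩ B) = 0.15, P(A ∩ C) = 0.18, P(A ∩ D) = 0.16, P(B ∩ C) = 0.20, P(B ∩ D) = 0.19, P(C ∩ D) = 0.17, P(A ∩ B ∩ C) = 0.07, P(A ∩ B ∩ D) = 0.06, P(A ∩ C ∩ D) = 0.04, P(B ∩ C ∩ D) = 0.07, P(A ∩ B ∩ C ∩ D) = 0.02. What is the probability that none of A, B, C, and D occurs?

0.03

P(A ∪ B ∪ C ∪ D) = 0.38 + 0.50 + 0.43 + 0.49 − 0.15 − 0.18 − 0.16 − 0.20 − 0.19 − 0.17 + 0.07 + 0.06 + 0.04 + 0.07 − 0.02 = 0.97
P(none) = 1 − 0.97 = 0.03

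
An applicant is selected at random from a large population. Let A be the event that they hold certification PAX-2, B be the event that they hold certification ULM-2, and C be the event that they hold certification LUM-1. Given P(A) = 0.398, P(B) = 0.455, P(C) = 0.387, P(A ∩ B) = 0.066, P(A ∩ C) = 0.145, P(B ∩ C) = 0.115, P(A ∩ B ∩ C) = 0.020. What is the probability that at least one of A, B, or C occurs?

0.934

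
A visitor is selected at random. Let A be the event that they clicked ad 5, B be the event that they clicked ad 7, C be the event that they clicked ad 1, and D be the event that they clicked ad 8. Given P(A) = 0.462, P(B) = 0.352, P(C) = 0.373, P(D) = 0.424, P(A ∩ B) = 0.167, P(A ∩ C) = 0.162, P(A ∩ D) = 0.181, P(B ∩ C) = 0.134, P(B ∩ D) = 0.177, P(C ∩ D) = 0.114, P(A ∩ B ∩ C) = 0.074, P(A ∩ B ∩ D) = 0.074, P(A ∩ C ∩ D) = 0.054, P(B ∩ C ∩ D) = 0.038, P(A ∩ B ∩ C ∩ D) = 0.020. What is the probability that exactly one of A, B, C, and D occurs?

0.381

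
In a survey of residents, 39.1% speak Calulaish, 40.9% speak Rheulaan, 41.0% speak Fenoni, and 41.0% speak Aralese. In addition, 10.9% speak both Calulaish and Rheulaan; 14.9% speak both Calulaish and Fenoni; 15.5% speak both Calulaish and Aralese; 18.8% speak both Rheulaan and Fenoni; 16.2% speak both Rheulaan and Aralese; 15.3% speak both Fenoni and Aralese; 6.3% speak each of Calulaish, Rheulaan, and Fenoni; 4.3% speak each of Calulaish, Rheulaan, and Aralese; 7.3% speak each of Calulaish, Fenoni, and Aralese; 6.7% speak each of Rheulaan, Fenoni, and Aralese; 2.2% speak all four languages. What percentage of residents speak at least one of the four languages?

P(at least one) = 39.1 + 40.9 + 41.0 + 41.0 − 10.9 − 14.9 − 15.5 − 18.8 − 16.2 − 15.3 + 6.3 + 4.3 + 7.3 + 6.7 − 2.2 = 92.8%

92.8%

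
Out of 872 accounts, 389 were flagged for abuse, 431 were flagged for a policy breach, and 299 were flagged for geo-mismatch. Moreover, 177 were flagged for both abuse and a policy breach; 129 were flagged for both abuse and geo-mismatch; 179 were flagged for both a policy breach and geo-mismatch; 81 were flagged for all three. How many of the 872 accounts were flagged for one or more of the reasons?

715

N(≥1) = 389 + 431 + 299 − 177 − 129 − 179 + 81 = 715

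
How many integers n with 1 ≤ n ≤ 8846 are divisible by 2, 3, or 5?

6487

4423 + 2948 + 1769 − 1474 − 884 − 589 + 294 = 6487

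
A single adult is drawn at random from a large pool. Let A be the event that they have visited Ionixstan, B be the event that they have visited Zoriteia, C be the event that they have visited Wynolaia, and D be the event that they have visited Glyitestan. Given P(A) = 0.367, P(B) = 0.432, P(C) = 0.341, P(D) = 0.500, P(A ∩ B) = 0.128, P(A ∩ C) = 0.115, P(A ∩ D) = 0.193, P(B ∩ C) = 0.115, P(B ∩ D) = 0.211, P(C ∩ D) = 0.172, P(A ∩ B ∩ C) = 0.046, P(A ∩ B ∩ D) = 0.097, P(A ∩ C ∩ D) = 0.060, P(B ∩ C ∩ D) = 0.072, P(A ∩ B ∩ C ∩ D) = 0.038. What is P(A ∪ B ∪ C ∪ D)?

P(A ∪ B ∪ C ∪ D) = 0.367 + 0.432 + 0.341 + 0.500 − 0.128 − 0.115 − 0.193 − 0.115 − 0.211 − 0.172 + 0.046 + 0.097 + 0.060 + 0.072 − 0.038 = 0.943

0.943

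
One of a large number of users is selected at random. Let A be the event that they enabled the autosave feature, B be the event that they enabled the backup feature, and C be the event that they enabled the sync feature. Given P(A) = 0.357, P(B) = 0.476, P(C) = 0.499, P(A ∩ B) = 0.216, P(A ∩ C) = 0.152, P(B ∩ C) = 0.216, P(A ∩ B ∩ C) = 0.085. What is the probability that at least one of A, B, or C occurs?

P(A ∪ B ∪ C) = 0.357 + 0.476 + 0.499 − 0.216 − 0.152 − 0.216 + 0.085 = 0.833

0.833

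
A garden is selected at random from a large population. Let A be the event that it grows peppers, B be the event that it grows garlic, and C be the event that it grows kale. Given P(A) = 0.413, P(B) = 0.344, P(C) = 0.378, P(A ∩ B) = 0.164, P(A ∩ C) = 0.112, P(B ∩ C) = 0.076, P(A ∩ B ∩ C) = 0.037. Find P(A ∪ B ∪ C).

0.820

Using inclusion–exclusion:
P(A ∪ B ∪ C) = 0.413 + 0.344 + 0.378 − 0.164 − 0.112 − 0.076 + 0.037 = 0.820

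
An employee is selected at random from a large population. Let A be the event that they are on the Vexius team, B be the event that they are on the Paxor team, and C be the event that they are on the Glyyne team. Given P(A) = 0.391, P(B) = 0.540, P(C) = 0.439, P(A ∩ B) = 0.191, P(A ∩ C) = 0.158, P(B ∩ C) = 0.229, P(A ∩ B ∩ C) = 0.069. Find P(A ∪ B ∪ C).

0.861

P(A ∪ B ∪ C) = 0.391 + 0.540 + 0.439 − 0.191 − 0.158 − 0.229 + 0.069 = 0.861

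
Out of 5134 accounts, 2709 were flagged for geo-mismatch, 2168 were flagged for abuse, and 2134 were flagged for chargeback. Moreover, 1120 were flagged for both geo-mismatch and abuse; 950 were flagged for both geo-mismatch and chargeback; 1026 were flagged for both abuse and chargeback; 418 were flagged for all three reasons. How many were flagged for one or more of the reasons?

|at least one| = 2709 + 2168 + 2134 − 1120 − 950 − 1026 + 418 = 4333

4333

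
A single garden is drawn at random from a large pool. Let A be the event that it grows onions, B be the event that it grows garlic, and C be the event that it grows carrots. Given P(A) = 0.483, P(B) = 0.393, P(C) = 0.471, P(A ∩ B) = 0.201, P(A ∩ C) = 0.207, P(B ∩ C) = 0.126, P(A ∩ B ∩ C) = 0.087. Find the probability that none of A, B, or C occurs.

By inclusion-exclusion,
P(A ∪ B ∪ C) = 0.483 + 0.393 + 0.471 − 0.201 − 0.207 − 0.126 + 0.087 = 0.900
P(none) = 1 − 0.900 = 0.100

0.100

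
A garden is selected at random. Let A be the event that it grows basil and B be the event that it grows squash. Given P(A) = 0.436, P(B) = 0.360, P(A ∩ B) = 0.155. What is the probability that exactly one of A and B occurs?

Using the inclusion–exclusion count for exactly one event:
P(exactly one) = 0.436 + 0.360 − 2·0.155 = 0.486

0.486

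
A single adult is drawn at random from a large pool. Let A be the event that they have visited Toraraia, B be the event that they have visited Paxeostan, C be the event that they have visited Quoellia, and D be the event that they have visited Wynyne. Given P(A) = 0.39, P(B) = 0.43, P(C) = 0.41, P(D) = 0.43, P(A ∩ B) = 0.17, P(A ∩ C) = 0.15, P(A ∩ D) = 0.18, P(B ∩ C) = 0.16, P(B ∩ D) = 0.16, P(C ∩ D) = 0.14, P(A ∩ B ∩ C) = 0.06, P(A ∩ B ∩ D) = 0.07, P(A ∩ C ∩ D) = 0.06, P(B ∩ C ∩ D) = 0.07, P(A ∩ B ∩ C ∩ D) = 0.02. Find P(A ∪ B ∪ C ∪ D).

0.94

Using inclusion–exclusion:
P(A ∪ B ∪ C ∪ D) = 0.39 + 0.43 + 0.41 + 0.43 − 0.17 − 0.15 − 0.18 − 0.16 − 0.16 − 0.14 + 0.06 + 0.07 + 0.06 + 0.07 − 0.02 = 0.94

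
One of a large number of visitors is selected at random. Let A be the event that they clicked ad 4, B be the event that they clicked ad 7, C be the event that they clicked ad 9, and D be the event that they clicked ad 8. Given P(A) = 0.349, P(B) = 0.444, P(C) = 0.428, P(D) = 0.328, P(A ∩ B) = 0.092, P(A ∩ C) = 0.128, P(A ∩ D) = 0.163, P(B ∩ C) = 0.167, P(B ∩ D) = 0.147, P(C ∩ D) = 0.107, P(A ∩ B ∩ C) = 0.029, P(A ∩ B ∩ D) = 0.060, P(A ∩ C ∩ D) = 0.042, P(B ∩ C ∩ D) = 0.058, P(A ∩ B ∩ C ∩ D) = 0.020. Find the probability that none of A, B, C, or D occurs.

By inclusion–exclusion:
P(A ∪ B ∪ C ∪ D) = 0.349 + 0.444 + 0.428 + 0.328 − 0.092 − 0.128 − 0.163 − 0.167 − 0.147 − 0.107 + 0.029 + 0.060 + 0.042 + 0.058 − 0.020 = 0.914
P(none) = 1 − 0.914 = 0.086

0.086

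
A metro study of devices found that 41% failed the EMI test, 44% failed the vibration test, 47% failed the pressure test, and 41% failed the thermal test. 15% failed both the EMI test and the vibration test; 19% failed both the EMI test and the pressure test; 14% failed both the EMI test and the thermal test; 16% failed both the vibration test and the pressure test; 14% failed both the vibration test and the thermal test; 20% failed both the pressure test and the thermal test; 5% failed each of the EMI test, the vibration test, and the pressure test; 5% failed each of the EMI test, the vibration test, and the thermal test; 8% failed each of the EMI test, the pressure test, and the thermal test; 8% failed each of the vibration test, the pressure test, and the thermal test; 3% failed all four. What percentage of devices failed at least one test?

98%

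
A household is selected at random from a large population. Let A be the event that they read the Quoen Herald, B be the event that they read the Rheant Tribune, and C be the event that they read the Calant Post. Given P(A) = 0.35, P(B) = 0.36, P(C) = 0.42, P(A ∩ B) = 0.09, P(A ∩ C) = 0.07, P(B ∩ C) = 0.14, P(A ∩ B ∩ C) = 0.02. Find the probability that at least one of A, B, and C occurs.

Using inclusion–exclusion:
P(A ∪ B ∪ C) = 0.35 + 0.36 + 0.42 − 0.09 − 0.07 − 0.14 + 0.02 = 0.85

0.85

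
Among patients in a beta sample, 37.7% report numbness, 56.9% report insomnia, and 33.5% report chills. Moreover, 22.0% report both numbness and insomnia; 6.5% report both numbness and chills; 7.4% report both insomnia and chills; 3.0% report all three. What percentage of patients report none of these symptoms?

4.8%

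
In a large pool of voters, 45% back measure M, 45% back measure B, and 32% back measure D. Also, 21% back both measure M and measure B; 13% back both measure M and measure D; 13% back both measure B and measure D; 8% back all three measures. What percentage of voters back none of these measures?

17%

P(at least one) = 45 + 45 + 32 − 21 − 13 − 13 + 8 = 83%
P(none) = 100% − 83% = 17%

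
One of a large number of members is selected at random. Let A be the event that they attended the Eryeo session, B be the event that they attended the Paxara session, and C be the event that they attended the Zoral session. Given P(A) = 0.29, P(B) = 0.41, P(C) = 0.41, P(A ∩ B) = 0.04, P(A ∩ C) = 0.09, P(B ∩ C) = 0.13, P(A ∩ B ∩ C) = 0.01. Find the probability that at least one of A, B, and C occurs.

0.86

Using inclusion–exclusion:
P(A ∪ B ∪ C) = 0.29 + 0.41 + 0.41 − 0.04 − 0.09 − 0.13 + 0.01 = 0.86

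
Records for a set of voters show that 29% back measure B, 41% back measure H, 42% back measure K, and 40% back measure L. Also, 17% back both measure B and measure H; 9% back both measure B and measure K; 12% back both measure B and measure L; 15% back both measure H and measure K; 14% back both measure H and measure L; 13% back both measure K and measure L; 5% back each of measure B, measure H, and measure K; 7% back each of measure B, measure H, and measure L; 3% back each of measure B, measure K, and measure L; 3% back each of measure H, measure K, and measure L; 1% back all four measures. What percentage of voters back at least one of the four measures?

89%

P(at least one) = 29 + 41 + 42 + 40 − 17 − 9 − 12 − 15 − 14 − 13 + 5 + 7 + 3 + 3 − 1 = 89%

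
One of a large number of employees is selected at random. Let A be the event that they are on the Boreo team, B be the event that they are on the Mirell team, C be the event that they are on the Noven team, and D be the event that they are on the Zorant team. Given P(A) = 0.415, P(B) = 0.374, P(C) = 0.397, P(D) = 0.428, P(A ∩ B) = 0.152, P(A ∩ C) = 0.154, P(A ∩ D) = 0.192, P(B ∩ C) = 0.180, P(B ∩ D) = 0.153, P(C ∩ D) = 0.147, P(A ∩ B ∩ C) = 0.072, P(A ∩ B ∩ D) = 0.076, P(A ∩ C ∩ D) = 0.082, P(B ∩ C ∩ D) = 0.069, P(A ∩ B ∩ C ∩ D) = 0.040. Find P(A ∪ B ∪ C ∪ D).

By inclusion-exclusion,
P(A ∪ B ∪ C ∪ D) = 0.415 + 0.374 + 0.397 + 0.428 − 0.152 − 0.154 − 0.192 − 0.180 − 0.153 − 0.147 + 0.072 + 0.076 + 0.082 + 0.069 − 0.040 = 0.895

0.895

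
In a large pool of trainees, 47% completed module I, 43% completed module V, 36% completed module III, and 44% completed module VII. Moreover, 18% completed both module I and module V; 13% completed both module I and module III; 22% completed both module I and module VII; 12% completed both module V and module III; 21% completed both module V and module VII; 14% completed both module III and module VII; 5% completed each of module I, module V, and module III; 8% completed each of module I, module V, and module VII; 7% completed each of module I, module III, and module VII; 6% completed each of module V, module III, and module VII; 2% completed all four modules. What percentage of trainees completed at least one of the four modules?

Apply inclusion-exclusion:
P(at least one) = 47 + 43 + 36 + 44 − 18 − 13 − 22 − 12 − 21 − 14 + 5 + 8 + 7 + 6 − 2 = 94%

94%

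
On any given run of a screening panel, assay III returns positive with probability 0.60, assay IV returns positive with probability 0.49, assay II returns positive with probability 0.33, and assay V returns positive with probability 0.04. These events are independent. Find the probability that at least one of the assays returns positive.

0.8687872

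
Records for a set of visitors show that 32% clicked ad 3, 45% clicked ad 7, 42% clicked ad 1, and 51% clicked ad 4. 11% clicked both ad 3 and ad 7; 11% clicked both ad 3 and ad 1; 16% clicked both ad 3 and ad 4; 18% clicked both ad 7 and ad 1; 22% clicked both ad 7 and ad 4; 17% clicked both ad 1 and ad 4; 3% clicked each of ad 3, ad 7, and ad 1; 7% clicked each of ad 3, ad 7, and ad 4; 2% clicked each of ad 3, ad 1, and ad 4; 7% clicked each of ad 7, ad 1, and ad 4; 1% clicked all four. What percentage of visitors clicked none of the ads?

7%

Using inclusion–exclusion:
P(at least one) = 32 + 45 + 42 + 51 − 11 − 11 − 16 − 18 − 22 − 17 + 3 + 7 + 2 + 7 − 1 = 93%
P(none) = 100% − 93% = 7%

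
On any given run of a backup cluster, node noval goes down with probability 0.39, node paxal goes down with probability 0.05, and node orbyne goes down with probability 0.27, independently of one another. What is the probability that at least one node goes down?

P(none) = (1 − 0.39) × (1 − 0.05) × (1 − 0.27) = 0.61 × 0.95 × 0.73 = 0.423035
P(at least one) = 1 − 0.423035 = 0.576965

0.576965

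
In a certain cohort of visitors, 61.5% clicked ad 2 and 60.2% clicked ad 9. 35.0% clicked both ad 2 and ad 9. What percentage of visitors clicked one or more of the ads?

86.7%

Using inclusion–exclusion:
P(at least one) = 61.5 + 60.2 − 35.0 = 86.7%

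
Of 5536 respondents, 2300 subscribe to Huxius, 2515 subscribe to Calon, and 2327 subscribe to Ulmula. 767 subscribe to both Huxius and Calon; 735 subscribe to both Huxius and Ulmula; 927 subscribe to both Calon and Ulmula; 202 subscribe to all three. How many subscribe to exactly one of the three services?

2890

By inclusion–exclusion (exactly-one form):
N(exactly one) = 2300 + 2515 + 2327 − 2·767 − 2·735 − 2·927 + 3·202 = 2890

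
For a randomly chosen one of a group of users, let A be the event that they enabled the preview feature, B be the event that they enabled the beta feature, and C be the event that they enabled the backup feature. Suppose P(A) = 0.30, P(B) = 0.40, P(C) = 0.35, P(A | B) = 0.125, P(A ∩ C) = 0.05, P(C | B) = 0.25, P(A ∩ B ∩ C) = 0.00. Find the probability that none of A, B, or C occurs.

0.15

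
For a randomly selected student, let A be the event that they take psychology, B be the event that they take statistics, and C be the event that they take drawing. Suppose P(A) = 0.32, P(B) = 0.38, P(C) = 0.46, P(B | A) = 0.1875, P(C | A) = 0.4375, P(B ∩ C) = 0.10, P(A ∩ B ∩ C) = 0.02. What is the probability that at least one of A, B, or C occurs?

0.88

P(A ∩ B) = P(A)·P(B|A) = 0.32 × 0.1875 = 0.06
P(A ∩ C) = P(A)·P(C|A) = 0.32 × 0.4375 = 0.14
P(A ∪ B ∪ C) = 0.32 + 0.38 + 0.46 − 0.06 − 0.14 − 0.10 + 0.02 = 0.88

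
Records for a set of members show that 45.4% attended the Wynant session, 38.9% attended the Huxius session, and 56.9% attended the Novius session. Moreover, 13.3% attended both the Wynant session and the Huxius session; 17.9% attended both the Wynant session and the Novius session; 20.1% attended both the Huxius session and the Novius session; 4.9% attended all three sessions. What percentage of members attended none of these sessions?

P(union) = 45.4 + 38.9 + 56.9 − 13.3 − 17.9 − 20.1 + 4.9 = 94.8%
P(none) = 100% − 94.8% = 5.2%

5.2%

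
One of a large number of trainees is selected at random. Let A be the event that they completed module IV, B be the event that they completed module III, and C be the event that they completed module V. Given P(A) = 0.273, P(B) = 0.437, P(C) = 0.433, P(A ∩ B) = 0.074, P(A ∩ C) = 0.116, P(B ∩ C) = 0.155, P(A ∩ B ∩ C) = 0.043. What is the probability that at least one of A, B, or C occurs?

0.841

P(A ∪ B ∪ C) = 0.273 + 0.437 + 0.433 − 0.074 − 0.116 − 0.155 + 0.043 = 0.841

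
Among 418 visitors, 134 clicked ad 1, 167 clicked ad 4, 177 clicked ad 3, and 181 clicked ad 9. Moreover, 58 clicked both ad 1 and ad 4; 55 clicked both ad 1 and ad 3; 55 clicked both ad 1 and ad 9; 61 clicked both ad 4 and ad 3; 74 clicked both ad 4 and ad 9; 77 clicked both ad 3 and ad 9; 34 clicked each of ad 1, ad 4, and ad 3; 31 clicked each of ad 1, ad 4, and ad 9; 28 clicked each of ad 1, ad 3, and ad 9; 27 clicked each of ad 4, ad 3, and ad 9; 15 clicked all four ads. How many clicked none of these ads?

34

N(≥1) = 134 + 167 + 177 + 181 − 58 − 55 − 55 − 61 − 74 − 77 + 34 + 31 + 28 + 27 − 15 = 384
None: 418 − 384 = 34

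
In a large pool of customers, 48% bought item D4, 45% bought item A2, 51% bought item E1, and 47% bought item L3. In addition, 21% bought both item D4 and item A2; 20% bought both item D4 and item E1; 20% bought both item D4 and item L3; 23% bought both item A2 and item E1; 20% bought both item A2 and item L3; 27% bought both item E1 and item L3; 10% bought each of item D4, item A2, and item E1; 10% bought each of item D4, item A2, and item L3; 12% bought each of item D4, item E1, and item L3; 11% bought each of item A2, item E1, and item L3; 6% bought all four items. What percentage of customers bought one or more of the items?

97%

By inclusion–exclusion:
P(union) = 48 + 45 + 51 + 47 − 21 − 20 − 20 − 23 − 20 − 27 + 10 + 10 + 12 + 11 − 6 = 97%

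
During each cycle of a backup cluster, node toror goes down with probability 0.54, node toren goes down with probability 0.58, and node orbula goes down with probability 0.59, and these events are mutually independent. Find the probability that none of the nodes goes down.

0.079212

Since the events are independent, P(none) is the product of the individual non-occurrence probabilities.
P(none) = (1 − 0.54) × (1 − 0.58) × (1 − 0.59) = 0.46 × 0.42 × 0.41 = 0.079212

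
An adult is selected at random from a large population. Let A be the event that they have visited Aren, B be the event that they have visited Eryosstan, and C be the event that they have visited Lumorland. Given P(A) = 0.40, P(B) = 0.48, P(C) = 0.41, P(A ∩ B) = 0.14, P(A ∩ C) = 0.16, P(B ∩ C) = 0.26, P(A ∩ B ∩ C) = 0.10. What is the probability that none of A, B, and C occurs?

0.17

Using inclusion–exclusion:
P(A ∪ B ∪ C) = 0.40 + 0.48 + 0.41 − 0.14 − 0.16 − 0.26 + 0.10 = 0.83
P(none) = 1 − 0.83 = 0.17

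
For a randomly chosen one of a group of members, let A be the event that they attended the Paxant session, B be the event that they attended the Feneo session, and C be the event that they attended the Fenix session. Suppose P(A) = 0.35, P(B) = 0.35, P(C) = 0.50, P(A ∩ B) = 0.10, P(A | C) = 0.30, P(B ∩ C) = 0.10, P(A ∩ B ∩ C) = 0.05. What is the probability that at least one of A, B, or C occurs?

0.90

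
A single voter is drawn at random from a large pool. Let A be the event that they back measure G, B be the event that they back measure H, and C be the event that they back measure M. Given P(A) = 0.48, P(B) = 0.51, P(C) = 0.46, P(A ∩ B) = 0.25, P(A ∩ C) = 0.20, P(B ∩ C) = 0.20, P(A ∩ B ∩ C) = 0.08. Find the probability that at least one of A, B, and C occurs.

0.88

P(A ∪ B ∪ C) = 0.48 + 0.51 + 0.46 − 0.25 − 0.20 − 0.20 + 0.08 = 0.88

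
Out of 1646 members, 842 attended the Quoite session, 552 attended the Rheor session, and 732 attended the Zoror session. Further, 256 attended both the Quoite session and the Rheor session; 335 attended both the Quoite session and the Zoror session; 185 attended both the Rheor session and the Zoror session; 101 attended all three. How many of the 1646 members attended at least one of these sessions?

By inclusion–exclusion:
|at least one| = 842 + 552 + 732 − 256 − 335 − 185 + 101 = 1451

1451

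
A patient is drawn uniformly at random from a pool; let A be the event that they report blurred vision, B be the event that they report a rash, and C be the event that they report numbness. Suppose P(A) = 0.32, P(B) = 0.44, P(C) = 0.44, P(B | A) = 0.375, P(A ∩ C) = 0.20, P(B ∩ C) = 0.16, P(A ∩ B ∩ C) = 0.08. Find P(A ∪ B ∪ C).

P(A ∩ B) = P(A)·P(B|A) = 0.32 × 0.375 = 0.12
By inclusion–exclusion:
P(A ∪ B ∪ C) = 0.32 + 0.44 + 0.44 − 0.12 − 0.20 − 0.16 + 0.08 = 0.80

0.80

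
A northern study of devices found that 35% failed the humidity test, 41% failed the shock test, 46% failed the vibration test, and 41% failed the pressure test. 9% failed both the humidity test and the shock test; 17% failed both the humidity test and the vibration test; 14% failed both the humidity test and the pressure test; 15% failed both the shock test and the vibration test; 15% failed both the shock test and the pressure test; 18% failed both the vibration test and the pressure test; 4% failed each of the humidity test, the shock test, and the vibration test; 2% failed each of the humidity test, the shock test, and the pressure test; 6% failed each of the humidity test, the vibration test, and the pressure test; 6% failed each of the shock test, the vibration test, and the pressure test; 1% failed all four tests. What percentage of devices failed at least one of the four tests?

92%

Apply inclusion-exclusion:
P(at least one) = 35 + 41 + 46 + 41 − 9 − 17 − 14 − 15 − 15 − 18 + 4 + 2 + 6 + 6 − 1 = 92%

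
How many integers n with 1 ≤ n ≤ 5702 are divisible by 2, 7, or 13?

3446

By inclusion–exclusion:
2851 + 814 + 438 − 407 − 219 − 62 + 31 = 3446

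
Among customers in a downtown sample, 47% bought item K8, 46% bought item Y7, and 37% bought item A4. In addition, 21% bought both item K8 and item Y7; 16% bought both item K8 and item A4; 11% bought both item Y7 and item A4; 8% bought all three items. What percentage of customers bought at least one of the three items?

90%

Inclusion–exclusion gives
P(union) = 47 + 46 + 37 − 21 − 16 − 11 + 8 = 90%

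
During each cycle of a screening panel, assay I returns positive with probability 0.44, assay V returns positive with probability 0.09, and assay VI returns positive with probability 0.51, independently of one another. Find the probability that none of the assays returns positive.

P(none) = (1 − 0.44) × (1 − 0.09) × (1 − 0.51) = 0.56 × 0.91 × 0.49 = 0.249704

0.249704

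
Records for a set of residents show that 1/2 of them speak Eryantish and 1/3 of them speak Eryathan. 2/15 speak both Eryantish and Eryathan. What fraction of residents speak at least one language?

7/10

P(union) = 1/2 + 1/3 − 2/15 = 7/10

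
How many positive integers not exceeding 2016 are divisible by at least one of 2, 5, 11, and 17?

1327

floor(2016/2) + floor(2016/5) + floor(2016/11) + floor(2016/17) − floor(2016/10) − floor(2016/22) − floor(2016/34) − floor(2016/55) − floor(2016/85) − floor(2016/187) + floor(2016/110) + floor(2016/170) + floor(2016/374) + floor(2016/935) − floor(2016/1870) = 1008 + 403 + 183 + 118 − 201 − 91 − 59 − 36 − 23 − 10 + 18 + 11 + 5 + 2 − 1 = 1327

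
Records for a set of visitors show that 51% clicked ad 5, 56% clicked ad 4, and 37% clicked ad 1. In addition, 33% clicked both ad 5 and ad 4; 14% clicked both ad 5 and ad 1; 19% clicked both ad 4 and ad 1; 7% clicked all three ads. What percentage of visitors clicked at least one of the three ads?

85%

By inclusion-exclusion,
P(≥1) = 51 + 56 + 37 − 33 − 14 − 19 + 7 = 85%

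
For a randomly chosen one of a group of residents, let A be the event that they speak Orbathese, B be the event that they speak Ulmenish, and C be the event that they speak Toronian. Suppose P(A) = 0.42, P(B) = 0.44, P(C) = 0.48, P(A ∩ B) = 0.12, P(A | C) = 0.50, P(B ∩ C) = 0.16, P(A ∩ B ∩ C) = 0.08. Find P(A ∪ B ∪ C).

P(A ∩ C) = P(C)·P(A|C) = 0.48 × 0.50 = 0.24
Using inclusion–exclusion:
P(A ∪ B ∪ C) = 0.42 + 0.44 + 0.48 − 0.12 − 0.24 − 0.16 + 0.08 = 0.90

0.90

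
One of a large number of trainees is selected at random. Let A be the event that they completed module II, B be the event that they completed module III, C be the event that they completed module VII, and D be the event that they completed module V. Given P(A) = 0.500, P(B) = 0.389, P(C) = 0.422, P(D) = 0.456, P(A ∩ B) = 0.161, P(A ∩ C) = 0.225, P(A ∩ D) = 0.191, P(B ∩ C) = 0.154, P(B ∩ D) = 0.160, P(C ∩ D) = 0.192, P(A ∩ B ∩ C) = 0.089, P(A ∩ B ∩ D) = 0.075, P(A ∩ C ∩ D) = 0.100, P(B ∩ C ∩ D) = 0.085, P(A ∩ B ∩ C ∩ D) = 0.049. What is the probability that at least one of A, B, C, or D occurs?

Apply inclusion-exclusion:
P(A ∪ B ∪ C ∪ D) = 0.500 + 0.389 + 0.422 + 0.456 − 0.161 − 0.225 − 0.191 − 0.154 − 0.160 − 0.192 + 0.089 + 0.075 + 0.100 + 0.085 − 0.049 = 0.984

0.984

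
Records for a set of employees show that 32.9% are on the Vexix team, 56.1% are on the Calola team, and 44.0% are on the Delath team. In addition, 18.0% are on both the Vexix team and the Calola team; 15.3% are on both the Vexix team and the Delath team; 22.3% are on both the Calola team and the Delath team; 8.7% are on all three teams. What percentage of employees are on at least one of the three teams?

86.1%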